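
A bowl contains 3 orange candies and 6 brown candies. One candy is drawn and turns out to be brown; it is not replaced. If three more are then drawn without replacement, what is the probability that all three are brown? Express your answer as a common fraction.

5/28

After the first draw, 5 of the remaining 8 candies are brown.
P = 5/8 × 4/7 × 3/6 = 60/336 = 5/28.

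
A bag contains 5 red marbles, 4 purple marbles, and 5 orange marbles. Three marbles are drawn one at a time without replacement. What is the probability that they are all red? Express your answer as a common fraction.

P(every draw is red) = 5/14 × 4/13 × 3/12 = 60/2184 = 5/182.

5/182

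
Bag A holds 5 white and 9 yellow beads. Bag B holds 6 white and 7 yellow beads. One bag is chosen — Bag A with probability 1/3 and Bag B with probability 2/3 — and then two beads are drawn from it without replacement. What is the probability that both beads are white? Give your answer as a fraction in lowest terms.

15/91

From Bag A: P(both white) = (5/14)(4/13) = 10/91.
From Bag B: P(both white) = (6/13)(5/12) = 5/26.
Total probability = (1/3)(10/91) + (2/3)(5/26) = 15/91.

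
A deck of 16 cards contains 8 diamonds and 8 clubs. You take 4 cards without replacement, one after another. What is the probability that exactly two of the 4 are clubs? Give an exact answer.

One ordering (clubs drawn first) has probability 8/16 × 7/15 × 8/14 × 7/13 = 3136/43680 = 14/195.
There are C(4,2) = 6 such orderings, each equally likely, so P = 6 × 14/195 = 28/65.

28/65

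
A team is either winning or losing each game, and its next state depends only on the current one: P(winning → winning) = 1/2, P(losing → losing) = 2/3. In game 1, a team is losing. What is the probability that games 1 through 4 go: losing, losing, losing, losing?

Game 1 is given. For each transition, use the conditional probability from the current state:
P(losing | losing) = 2/3; P(losing | losing) = 2/3; P(losing | losing) = 2/3.
P = 2/3 × 2/3 × 2/3 = 8/27.

8/27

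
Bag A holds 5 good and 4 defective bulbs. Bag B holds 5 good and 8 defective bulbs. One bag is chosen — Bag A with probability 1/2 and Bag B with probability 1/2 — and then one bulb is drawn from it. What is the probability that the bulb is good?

55/117

From Bag A: P(good) = 5/9.
From Bag B: P(good) = 5/13.
Total probability = (1/2)(5/9) + (1/2)(5/13) = 55/117.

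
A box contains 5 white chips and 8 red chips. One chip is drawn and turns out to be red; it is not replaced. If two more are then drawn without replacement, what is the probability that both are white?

5/33

After the first draw, 5 of the remaining 12 chips are white.
P = 5/12 × 4/11 = 20/132 = 5/33.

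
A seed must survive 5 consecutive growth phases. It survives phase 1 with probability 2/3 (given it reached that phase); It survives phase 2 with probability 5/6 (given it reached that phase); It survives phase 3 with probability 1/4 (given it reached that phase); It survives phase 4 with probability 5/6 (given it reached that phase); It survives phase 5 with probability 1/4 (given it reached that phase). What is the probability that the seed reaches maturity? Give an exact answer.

Each stage is reached only if all earlier stages succeed, so
P = 2/3 × 5/6 × 1/4 × 5/6 × 1/4 = 50/1728 = 25/864.

25/864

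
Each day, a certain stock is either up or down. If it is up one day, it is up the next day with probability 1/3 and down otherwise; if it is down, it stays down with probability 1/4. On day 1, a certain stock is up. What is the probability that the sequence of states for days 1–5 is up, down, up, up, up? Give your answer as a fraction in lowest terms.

1/18

Day 1 is given. For each transition, use the conditional probability from the current state:
P(down | up) = 2/3; P(up | down) = 3/4; P(up | up) = 1/3; P(up | up) = 1/3.
P = 2/3 × 3/4 × 1/3 × 1/3 = 6/108 = 1/18.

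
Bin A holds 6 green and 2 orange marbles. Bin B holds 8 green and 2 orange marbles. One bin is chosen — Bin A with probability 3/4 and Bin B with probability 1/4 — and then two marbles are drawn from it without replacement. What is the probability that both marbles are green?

2809/5040

From Bin A: P(both green) = (6/8)(5/7) = 15/28.
From Bin B: P(both green) = (8/10)(7/9) = 28/45.
Total probability = (3/4)(15/28) + (1/4)(28/45) = 2809/5040.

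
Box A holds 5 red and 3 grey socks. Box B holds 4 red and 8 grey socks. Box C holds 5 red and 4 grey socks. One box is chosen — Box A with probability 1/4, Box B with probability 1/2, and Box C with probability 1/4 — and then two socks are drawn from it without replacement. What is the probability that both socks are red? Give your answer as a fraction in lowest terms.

From Box A: P(both red) = (5/8)(4/7) = 5/14.
From Box B: P(both red) = (4/12)(3/11) = 1/11.
From Box C: P(both red) = (5/9)(4/8) = 5/18.
Total probability = (1/4)(5/14) + (1/2)(1/11) + (1/4)(5/18) = 283/1386.

283/1386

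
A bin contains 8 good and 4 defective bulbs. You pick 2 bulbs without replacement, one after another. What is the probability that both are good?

14/33

P(all good) = 8/12 × 7/11 = 56/132 = 14/33.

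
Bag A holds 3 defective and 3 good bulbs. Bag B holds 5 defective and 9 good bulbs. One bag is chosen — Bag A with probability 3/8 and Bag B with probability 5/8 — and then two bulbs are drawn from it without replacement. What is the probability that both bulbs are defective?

523/3640

From Bag A: P(both defective) = (3/6)(2/5) = 1/5.
From Bag B: P(both defective) = (5/14)(4/13) = 10/91.
Total probability = (3/8)(1/5) + (5/8)(10/91) = 523/3640.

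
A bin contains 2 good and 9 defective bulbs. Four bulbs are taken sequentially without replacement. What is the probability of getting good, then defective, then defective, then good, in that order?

1/55

Each draw changes the counts, so multiply the conditional probabilities along the sequence:
P = 2/11 × 9/10 × 8/9 × 1/8 = 144/7920 = 1/55.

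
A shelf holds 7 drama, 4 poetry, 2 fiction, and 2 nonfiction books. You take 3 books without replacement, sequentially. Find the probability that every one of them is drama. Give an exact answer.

1/13

P(all drama) = 7/15 × 6/14 × 5/13 = 210/2730 = 1/13.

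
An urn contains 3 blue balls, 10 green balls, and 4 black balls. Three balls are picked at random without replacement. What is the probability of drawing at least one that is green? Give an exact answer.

129/136

P(no green) = 7/17 × 6/16 × 5/15 = 210/4080 = 7/136.
P(at least one) = 1 − 7/136 = 129/136.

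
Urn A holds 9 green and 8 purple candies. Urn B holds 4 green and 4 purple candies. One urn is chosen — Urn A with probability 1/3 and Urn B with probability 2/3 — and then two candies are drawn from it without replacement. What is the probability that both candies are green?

From Urn A: P(both green) = (9/17)(8/16) = 9/34.
From Urn B: P(both green) = (4/8)(3/7) = 3/14.
Total probability = (1/3)(9/34) + (2/3)(3/14) = 55/238.

55/238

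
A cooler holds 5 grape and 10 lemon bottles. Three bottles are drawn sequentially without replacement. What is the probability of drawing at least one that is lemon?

89/91

P(no lemon) = 5/15 × 4/14 × 3/13 = 60/2730 = 2/91.
P(at least one) = 1 − 2/91 = 89/91.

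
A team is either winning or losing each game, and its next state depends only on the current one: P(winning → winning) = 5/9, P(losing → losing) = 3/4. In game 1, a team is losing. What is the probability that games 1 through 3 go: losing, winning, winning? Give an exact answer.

Game 1 is given. For each transition, use the conditional probability from the current state:
P(winning | losing) = 1/4; P(winning | winning) = 5/9.
P = 1/4 × 5/9 = 5/36.

5/36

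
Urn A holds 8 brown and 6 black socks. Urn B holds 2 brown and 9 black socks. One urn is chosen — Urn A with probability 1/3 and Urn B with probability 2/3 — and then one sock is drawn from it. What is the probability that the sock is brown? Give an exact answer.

From Urn A: P(brown) = 8/14.
From Urn B: P(brown) = 2/11.
Total probability = (1/3)(8/14) + (2/3)(2/11) = 24/77.

24/77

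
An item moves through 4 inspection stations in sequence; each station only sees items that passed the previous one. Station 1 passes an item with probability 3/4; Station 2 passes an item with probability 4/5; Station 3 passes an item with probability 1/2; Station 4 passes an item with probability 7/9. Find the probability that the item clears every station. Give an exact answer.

The events are sequential, so multiply the conditional probabilities:
P = 3/4 × 4/5 × 1/2 × 7/9 = 84/360 = 7/30.

7/30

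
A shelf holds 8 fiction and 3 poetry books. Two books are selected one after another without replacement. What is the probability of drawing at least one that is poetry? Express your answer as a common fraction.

27/55

P(no poetry) = 8/11 × 7/10 = 56/110 = 28/55.
P(at least one) = 1 − 28/55 = 27/55.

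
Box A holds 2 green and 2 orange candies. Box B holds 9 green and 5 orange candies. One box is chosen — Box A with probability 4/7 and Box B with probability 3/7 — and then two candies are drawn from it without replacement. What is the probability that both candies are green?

506/1911

From Box A: P(both green) = (2/4)(1/3) = 1/6.
From Box B: P(both green) = (9/14)(8/13) = 36/91.
Total probability = (4/7)(1/6) + (3/7)(36/91) = 506/1911.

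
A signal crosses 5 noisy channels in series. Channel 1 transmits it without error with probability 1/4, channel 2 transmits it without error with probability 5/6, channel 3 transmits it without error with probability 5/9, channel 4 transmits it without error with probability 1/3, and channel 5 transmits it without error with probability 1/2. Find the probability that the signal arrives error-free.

25/1296

The events are sequential, so multiply the conditional probabilities:
P = 1/4 × 5/6 × 5/9 × 1/3 × 1/2 = 25/1296.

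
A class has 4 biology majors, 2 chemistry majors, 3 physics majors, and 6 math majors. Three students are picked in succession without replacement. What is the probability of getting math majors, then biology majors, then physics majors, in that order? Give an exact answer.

Multiply the probability of each draw given the previous ones:
P = 6/15 × 4/14 × 3/13 = 72/2730 = 12/455.

12/455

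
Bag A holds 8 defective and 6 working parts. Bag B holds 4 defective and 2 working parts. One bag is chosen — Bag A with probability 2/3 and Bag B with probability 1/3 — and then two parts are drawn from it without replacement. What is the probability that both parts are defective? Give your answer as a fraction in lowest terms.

22/65

From Bag A: P(both defective) = (8/14)(7/13) = 4/13.
From Bag B: P(both defective) = (4/6)(3/5) = 2/5.
Total probability = (2/3)(4/13) + (1/3)(2/5) = 22/65.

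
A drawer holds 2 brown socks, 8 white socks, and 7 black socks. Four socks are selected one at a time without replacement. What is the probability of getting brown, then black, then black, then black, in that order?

Multiply the probability of each draw given the previous ones:
P = 2/17 × 7/16 × 6/15 × 5/14 = 420/57120 = 1/136.

1/136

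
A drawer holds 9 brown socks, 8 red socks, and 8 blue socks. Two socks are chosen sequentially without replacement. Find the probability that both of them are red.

P(every draw is red) = 8/25 × 7/24 = 56/600 = 7/75.

7/75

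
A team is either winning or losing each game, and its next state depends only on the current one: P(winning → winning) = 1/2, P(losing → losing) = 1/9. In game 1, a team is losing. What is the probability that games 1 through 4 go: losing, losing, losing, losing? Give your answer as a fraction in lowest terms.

Game 1 is given. For each transition, use the conditional probability from the current state:
P(losing | losing) = 1/9; P(losing | losing) = 1/9; P(losing | losing) = 1/9.
P = 1/9 × 1/9 × 1/9 = 1/729.

1/729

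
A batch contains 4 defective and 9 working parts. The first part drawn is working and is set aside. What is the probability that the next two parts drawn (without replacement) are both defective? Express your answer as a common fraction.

With the first part removed, 4 defective remain out of 12.
P = 4/12 × 3/11 = 12/132 = 1/11.

1/11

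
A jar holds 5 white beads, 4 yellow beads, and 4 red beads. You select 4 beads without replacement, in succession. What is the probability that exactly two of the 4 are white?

56/143

One ordering (white drawn first) has probability 5/13 × 4/12 × 8/11 × 7/10 = 1120/17160 = 28/429.
There are C(4,2) = 6 such orderings, each equally likely, so P = 6 × 28/429 = 56/143.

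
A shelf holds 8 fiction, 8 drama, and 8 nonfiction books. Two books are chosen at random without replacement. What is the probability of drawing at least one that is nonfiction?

P(no nonfiction) = 16/24 × 15/23 = 240/552 = 10/23.
P(at least one) = 1 − 10/23 = 13/23.

13/23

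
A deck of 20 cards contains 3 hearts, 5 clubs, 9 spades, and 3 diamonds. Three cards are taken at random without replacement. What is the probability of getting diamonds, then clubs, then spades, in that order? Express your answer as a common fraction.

3/152

Chain rule:
P = 3/20 × 5/19 × 9/18 = 135/6840 = 3/152.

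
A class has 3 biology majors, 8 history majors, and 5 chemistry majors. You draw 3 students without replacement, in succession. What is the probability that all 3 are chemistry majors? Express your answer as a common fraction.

P = 5/16 × 4/15 × 3/14 = 60/3360 = 1/56.

1/56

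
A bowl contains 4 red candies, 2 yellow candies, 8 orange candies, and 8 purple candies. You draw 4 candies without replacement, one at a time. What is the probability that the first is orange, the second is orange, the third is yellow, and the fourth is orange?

Chain rule:
P = 8/22 × 7/21 × 2/20 × 6/19 = 672/175560 = 4/1045.

4/1045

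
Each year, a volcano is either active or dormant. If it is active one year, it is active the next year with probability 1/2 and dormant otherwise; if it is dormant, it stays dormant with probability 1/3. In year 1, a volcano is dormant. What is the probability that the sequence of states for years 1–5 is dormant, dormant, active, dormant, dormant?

1/27

Year 1 is given. For each transition, use the conditional probability from the current state:
P(dormant | dormant) = 1/3; P(active | dormant) = 2/3; P(dormant | active) = 1/2; P(dormant | dormant) = 1/3.
P = 1/3 × 2/3 × 1/2 × 1/3 = 2/54 = 1/27.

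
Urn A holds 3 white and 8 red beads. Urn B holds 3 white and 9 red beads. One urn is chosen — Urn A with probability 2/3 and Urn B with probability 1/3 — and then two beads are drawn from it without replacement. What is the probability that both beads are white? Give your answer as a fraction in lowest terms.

From Urn A: P(both white) = (3/11)(2/10) = 3/55.
From Urn B: P(both white) = (3/12)(2/11) = 1/22.
Total probability = (2/3)(3/55) + (1/3)(1/22) = 17/330.

17/330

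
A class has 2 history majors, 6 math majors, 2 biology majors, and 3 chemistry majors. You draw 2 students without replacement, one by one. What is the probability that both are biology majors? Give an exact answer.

P(all biology majors) = 2/13 × 1/12 = 2/156 = 1/78.

1/78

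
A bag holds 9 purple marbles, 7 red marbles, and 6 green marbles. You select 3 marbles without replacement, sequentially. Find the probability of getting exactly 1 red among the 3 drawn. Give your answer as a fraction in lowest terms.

One ordering (red drawn first) has probability 7/22 × 15/21 × 14/20 = 1470/9240 = 7/44.
There are C(3,1) = 3 such orderings, each equally likely, so P = 3 × 7/44 = 21/44.

21/44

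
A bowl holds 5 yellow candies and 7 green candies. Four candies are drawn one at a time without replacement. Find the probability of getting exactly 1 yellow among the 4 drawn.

One ordering (yellow drawn first) has probability 5/12 × 7/11 × 6/10 × 5/9 = 1050/11880 = 35/396.
There are C(4,1) = 4 such orderings, each equally likely, so P = 4 × 35/396 = 35/99.

35/99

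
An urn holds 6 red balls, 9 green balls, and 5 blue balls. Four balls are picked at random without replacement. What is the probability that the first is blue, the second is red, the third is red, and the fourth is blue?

5/969

Multiply the probability of each draw given the previous ones:
P = 5/20 × 6/19 × 5/18 × 4/17 = 600/116280 = 5/969.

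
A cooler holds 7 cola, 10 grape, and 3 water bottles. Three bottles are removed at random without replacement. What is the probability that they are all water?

1/1140

P(every draw is water) = 3/20 × 2/19 × 1/18 = 6/6840 = 1/1140.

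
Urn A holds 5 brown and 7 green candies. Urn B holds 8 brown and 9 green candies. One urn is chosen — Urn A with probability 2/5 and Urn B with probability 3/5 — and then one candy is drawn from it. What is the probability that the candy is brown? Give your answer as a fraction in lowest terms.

From Urn A: P(brown) = 5/12.
From Urn B: P(brown) = 8/17.
Total probability = (2/5)(5/12) + (3/5)(8/17) = 229/510.

229/510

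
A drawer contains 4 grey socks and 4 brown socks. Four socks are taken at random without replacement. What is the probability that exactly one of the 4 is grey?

8/35

One ordering (grey drawn first) has probability 4/8 × 4/7 × 3/6 × 2/5 = 96/1680 = 2/35.
There are C(4,1) = 4 such orderings, each equally likely, so P = 4 × 2/35 = 8/35.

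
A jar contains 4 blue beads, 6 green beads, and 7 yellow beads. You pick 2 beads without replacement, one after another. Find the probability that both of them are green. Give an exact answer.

P(every draw is green) = 6/17 × 5/16 = 30/272 = 15/136.

15/136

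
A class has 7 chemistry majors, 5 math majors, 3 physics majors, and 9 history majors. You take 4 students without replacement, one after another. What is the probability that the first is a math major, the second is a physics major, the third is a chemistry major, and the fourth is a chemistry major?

Each draw changes the counts, so multiply the conditional probabilities along the sequence:
P = 5/24 × 3/23 × 7/22 × 6/21 = 630/255024 = 5/2024.

5/2024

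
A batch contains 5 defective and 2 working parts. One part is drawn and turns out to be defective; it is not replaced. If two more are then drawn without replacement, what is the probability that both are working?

After the first draw, 2 of the remaining 6 parts are working.
P = 2/6 × 1/5 = 2/30 = 1/15.

1/15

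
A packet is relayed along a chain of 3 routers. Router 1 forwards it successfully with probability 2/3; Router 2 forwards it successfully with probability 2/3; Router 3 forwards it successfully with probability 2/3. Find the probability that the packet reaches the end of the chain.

8/27

The events are sequential, so multiply the conditional probabilities:
P = 2/3 × 2/3 × 2/3 = 8/27.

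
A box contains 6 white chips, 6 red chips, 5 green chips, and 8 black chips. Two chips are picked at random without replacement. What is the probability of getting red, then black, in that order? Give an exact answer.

2/25

Each draw changes the counts, so multiply the conditional probabilities along the sequence:
P = 6/25 × 8/24 = 48/600 = 2/25.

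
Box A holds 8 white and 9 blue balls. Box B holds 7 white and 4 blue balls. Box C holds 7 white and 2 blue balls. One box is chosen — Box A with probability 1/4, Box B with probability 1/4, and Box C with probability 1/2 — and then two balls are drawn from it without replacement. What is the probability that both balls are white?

From Box A: P(both white) = (8/17)(7/16) = 7/34.
From Box B: P(both white) = (7/11)(6/10) = 21/55.
From Box C: P(both white) = (7/9)(6/8) = 7/12.
Total probability = (1/4)(7/34) + (1/4)(21/55) + (1/2)(7/12) = 4921/11220.

4921/11220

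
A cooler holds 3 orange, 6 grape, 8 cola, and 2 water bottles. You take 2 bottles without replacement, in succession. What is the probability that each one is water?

1/171

P = 2/19 × 1/18 = 2/342 = 1/171.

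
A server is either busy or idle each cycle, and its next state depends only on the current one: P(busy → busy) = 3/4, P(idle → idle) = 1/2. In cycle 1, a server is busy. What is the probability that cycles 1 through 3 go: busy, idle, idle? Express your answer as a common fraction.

Cycle 1 is given. For each transition, use the conditional probability from the current state:
P(idle | busy) = 1/4; P(idle | idle) = 1/2.
P = 1/4 × 1/2 = 1/8.

1/8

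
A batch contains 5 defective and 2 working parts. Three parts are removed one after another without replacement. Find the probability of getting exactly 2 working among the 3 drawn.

One ordering (working drawn first) has probability 2/7 × 1/6 × 5/5 = 10/210 = 1/21.
There are C(3,2) = 3 such orderings, each equally likely, so P = 3 × 1/21 = 1/7.

1/7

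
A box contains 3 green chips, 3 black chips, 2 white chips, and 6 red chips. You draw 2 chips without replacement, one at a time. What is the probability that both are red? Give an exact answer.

P(every draw is red) = 6/14 × 5/13 = 30/182 = 15/91.

15/91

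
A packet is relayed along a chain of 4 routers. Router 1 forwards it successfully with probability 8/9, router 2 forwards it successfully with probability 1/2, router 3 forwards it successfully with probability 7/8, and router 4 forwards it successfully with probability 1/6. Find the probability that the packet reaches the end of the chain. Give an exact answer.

7/108

The events are sequential, so multiply the conditional probabilities:
P = 8/9 × 1/2 × 7/8 × 1/6 = 56/864 = 7/108.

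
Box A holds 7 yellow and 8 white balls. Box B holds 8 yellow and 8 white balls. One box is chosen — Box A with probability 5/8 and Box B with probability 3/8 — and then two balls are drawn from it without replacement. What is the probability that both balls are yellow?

17/80

From Box A: P(both yellow) = (7/15)(6/14) = 1/5.
From Box B: P(both yellow) = (8/16)(7/15) = 7/30.
Total probability = (5/8)(1/5) + (3/8)(7/30) = 17/80.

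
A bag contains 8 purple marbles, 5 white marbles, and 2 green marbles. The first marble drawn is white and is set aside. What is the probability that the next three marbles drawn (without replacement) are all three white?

After the first draw, 4 of the remaining 14 marbles are white.
P = 4/14 × 3/13 × 2/12 = 24/2184 = 1/91.

1/91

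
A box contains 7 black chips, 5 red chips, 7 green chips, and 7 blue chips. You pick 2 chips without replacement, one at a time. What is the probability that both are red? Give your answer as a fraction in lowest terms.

P = 5/26 × 4/25 = 20/650 = 2/65.

2/65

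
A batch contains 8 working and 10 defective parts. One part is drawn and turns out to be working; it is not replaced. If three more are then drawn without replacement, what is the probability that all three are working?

After the first draw, 7 of the remaining 17 parts are working.
P = 7/17 × 6/16 × 5/15 = 210/4080 = 7/136.

7/136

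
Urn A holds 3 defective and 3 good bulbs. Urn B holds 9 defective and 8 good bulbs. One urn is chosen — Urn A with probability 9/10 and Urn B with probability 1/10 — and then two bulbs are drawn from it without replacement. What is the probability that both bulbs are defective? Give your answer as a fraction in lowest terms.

351/1700

From Urn A: P(both defective) = (3/6)(2/5) = 1/5.
From Urn B: P(both defective) = (9/17)(8/16) = 9/34.
Total probability = (9/10)(1/5) + (1/10)(9/34) = 351/1700.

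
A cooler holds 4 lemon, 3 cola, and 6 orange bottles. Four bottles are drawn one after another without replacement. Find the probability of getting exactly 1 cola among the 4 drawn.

One ordering (cola drawn first) has probability 3/13 × 10/12 × 9/11 × 8/10 = 2160/17160 = 18/143.
There are C(4,1) = 4 such orderings, each equally likely, so P = 4 × 18/143 = 72/143.

72/143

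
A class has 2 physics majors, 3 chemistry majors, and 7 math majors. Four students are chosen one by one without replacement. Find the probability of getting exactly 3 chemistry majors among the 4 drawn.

1/55

One ordering (chemistry majors drawn first) has probability 3/12 × 2/11 × 1/10 × 9/9 = 54/11880 = 1/220.
There are C(4,3) = 4 such orderings, each equally likely, so P = 4 × 1/220 = 1/55.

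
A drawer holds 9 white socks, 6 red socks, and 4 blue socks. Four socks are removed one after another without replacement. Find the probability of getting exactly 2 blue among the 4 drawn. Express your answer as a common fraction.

One ordering (blue drawn first) has probability 4/19 × 3/18 × 15/17 × 14/16 = 2520/93024 = 35/1292.
There are C(4,2) = 6 such orderings, each equally likely, so P = 6 × 35/1292 = 105/646.

105/646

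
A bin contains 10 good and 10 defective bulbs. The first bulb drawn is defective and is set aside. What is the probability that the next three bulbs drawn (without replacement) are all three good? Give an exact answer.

With the first bulb removed, 10 good remain out of 19.
P = 10/19 × 9/18 × 8/17 = 720/5814 = 40/323.

40/323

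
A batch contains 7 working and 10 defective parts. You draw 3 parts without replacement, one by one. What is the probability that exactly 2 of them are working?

21/68

One ordering (working drawn first) has probability 7/17 × 6/16 × 10/15 = 420/4080 = 7/68.
There are C(3,2) = 3 such orderings, each equally likely, so P = 3 × 7/68 = 21/68.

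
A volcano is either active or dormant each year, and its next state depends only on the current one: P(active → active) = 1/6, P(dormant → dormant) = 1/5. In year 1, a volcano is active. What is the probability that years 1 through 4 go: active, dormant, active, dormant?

Year 1 is given. For each transition, use the conditional probability from the current state:
P(dormant | active) = 5/6; P(active | dormant) = 4/5; P(dormant | active) = 5/6.
P = 5/6 × 4/5 × 5/6 = 100/180 = 5/9.

5/9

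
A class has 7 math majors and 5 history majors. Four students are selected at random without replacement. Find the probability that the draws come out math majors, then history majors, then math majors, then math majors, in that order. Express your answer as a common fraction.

35/396

Each draw changes the counts, so multiply the conditional probabilities along the sequence:
P = 7/12 × 5/11 × 6/10 × 5/9 = 1050/11880 = 35/396.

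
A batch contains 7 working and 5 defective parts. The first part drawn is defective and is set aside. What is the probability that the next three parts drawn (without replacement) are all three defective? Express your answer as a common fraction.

4/165

With the first part removed, 4 defective remain out of 11.
P = 4/11 × 3/10 × 2/9 = 24/990 = 4/165.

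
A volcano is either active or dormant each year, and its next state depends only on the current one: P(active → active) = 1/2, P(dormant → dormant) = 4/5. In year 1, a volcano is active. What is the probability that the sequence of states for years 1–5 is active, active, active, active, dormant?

Year 1 is given. For each transition, use the conditional probability from the current state:
P(active | active) = 1/2; P(active | active) = 1/2; P(active | active) = 1/2; P(dormant | active) = 1/2.
P = 1/2 × 1/2 × 1/2 × 1/2 = 1/16.

1/16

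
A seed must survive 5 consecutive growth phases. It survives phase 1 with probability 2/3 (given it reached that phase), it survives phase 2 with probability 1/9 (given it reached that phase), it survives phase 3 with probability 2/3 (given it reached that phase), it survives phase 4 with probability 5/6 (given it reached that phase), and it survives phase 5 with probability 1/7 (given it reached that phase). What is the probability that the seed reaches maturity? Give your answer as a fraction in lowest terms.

10/1701

Each stage is reached only if all earlier stages succeed, so
P = 2/3 × 1/9 × 2/3 × 5/6 × 1/7 = 20/3402 = 10/1701.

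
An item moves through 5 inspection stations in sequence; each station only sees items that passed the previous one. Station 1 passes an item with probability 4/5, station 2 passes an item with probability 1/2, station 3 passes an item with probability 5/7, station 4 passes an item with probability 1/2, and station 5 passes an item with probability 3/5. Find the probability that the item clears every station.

3/35

The events are sequential, so multiply the conditional probabilities:
P = 4/5 × 1/2 × 5/7 × 1/2 × 3/5 = 60/700 = 3/35.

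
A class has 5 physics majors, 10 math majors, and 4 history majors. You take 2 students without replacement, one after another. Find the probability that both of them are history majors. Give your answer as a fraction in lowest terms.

P(every draw is a history major) = 4/19 × 3/18 = 12/342 = 2/57.

2/57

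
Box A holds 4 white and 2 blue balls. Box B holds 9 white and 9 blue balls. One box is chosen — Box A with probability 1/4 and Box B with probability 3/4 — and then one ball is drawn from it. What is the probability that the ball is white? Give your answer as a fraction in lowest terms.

13/24

From Box A: P(white) = 4/6.
From Box B: P(white) = 9/18.
Total probability = (1/4)(4/6) + (3/4)(9/18) = 13/24.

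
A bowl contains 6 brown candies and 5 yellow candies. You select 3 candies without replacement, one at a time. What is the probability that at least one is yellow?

P(no yellow) = 6/11 × 5/10 × 4/9 = 120/990 = 4/33.
P(at least one) = 1 − 4/33 = 29/33.

29/33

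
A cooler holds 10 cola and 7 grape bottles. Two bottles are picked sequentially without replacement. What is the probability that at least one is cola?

P(no cola) = 7/17 × 6/16 = 42/272 = 21/136.
P(at least one) = 1 − 21/136 = 115/136.

115/136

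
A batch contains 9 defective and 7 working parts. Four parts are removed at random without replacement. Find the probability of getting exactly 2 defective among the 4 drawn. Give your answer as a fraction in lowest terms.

One ordering (defective drawn first) has probability 9/16 × 8/15 × 7/14 × 6/13 = 3024/43680 = 9/130.
There are C(4,2) = 6 such orderings, each equally likely, so P = 6 × 9/130 = 27/65.

27/65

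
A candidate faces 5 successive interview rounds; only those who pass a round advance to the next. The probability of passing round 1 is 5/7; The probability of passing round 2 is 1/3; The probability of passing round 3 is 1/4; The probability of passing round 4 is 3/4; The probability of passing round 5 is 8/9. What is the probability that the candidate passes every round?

5/126

The events are sequential, so multiply the conditional probabilities:
P = 5/7 × 1/3 × 1/4 × 3/4 × 8/9 = 120/3024 = 5/126.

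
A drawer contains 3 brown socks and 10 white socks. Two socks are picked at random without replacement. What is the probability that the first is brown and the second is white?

Chain rule:
P = 3/13 × 10/12 = 30/156 = 5/26.

5/26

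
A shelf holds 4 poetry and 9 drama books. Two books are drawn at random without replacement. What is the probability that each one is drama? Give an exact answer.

P(all drama) = 9/13 × 8/12 = 72/156 = 6/13.

6/13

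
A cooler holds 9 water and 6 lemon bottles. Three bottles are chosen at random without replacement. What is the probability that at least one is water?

P(no water) = 6/15 × 5/14 × 4/13 = 120/2730 = 4/91.
P(at least one) = 1 − 4/91 = 87/91.

87/91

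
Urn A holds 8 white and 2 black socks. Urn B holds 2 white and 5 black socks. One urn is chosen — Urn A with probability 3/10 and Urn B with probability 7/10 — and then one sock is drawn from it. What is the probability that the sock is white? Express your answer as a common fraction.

11/25

From Urn A: P(white) = 8/10.
From Urn B: P(white) = 2/7.
Total probability = (3/10)(8/10) + (7/10)(2/7) = 11/25.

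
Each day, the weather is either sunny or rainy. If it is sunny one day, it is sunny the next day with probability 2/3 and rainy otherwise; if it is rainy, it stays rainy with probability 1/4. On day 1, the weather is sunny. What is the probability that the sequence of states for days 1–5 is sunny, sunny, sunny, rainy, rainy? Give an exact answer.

1/27

Day 1 is given. For each transition, use the conditional probability from the current state:
P(sunny | sunny) = 2/3; P(sunny | sunny) = 2/3; P(rainy | sunny) = 1/3; P(rainy | rainy) = 1/4.
P = 2/3 × 2/3 × 1/3 × 1/4 = 4/108 = 1/27.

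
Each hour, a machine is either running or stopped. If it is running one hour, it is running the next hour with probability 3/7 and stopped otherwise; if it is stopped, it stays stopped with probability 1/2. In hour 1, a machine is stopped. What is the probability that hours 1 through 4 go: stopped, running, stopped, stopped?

Hour 1 is given. For each transition, use the conditional probability from the current state:
P(running | stopped) = 1/2; P(stopped | running) = 4/7; P(stopped | stopped) = 1/2.
P = 1/2 × 4/7 × 1/2 = 4/28 = 1/7.

1/7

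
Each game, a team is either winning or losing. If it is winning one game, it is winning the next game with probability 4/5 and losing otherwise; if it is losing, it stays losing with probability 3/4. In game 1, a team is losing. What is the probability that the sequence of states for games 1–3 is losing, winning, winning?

Game 1 is given. For each transition, use the conditional probability from the current state:
P(winning | losing) = 1/4; P(winning | winning) = 4/5.
P = 1/4 × 4/5 = 4/20 = 1/5.

1/5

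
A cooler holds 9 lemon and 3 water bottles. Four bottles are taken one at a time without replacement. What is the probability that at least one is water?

41/55

P(no water) = 9/12 × 8/11 × 7/10 × 6/9 = 3024/11880 = 14/55.
P(at least one) = 1 − 14/55 = 41/55.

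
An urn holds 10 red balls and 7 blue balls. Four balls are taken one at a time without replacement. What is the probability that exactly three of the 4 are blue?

5/34

One ordering (blue drawn first) has probability 7/17 × 6/16 × 5/15 × 10/14 = 2100/57120 = 5/136.
There are C(4,3) = 4 such orderings, each equally likely, so P = 4 × 5/136 = 5/34.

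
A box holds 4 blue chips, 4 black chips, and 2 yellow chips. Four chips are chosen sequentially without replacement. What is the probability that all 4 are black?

1/210

P = 4/10 × 3/9 × 2/8 × 1/7 = 24/5040 = 1/210.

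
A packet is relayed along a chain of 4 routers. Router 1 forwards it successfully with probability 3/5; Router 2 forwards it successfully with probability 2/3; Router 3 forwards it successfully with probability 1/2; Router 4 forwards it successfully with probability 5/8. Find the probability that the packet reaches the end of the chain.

The events are sequential, so multiply the conditional probabilities:
P = 3/5 × 2/3 × 1/2 × 5/8 = 30/240 = 1/8.

1/8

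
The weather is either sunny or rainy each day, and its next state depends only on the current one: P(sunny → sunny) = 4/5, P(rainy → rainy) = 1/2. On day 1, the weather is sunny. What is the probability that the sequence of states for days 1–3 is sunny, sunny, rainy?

4/25

Day 1 is given. For each transition, use the conditional probability from the current state:
P(sunny | sunny) = 4/5; P(rainy | sunny) = 1/5.
P = 4/5 × 1/5 = 4/25.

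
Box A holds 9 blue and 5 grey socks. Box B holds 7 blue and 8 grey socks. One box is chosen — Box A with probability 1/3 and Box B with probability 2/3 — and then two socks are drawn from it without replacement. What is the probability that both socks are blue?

From Box A: P(both blue) = (9/14)(8/13) = 36/91.
From Box B: P(both blue) = (7/15)(6/14) = 1/5.
Total probability = (1/3)(36/91) + (2/3)(1/5) = 362/1365.

362/1365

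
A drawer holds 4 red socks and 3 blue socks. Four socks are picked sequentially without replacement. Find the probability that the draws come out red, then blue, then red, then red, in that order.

3/35

Each draw changes the counts, so multiply the conditional probabilities along the sequence:
P = 4/7 × 3/6 × 3/5 × 2/4 = 72/840 = 3/35.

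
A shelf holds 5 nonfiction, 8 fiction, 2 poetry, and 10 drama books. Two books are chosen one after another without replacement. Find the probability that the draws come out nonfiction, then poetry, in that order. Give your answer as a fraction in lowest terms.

Multiply the probability of each draw given the previous ones:
P = 5/25 × 2/24 = 10/600 = 1/60.

1/60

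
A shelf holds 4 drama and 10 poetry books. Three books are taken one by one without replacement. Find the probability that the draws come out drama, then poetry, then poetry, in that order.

15/91

Chain rule:
P = 4/14 × 10/13 × 9/12 = 360/2184 = 15/91.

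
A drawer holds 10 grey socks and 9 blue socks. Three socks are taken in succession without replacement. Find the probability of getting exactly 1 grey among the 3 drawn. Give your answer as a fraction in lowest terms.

One ordering (grey drawn first) has probability 10/19 × 9/18 × 8/17 = 720/5814 = 40/323.
There are C(3,1) = 3 such orderings, each equally likely, so P = 3 × 40/323 = 120/323.

120/323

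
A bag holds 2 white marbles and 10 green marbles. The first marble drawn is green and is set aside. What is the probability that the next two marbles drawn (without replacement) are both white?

1/55

After the first draw, 2 of the remaining 11 marbles are white.
P = 2/11 × 1/10 = 2/110 = 1/55.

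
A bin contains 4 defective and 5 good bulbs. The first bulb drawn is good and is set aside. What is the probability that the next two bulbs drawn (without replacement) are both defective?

3/14

After the first draw, 4 of the remaining 8 bulbs are defective.
P = 4/8 × 3/7 = 12/56 = 3/14.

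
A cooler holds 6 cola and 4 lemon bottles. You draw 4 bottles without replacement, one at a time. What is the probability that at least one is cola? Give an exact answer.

209/210

P(no cola) = 4/10 × 3/9 × 2/8 × 1/7 = 24/5040 = 1/210.
P(at least one) = 1 − 1/210 = 209/210.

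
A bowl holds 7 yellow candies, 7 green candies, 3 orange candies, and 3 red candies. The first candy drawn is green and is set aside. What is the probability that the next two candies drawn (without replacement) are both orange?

1/57

After the first draw, 3 of the remaining 19 candies are orange.
P = 3/19 × 2/18 = 6/342 = 1/57.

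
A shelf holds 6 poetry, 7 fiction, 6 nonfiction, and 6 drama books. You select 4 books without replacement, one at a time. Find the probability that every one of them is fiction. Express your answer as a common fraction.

7/2530

P = 7/25 × 6/24 × 5/23 × 4/22 = 840/303600 = 7/2530.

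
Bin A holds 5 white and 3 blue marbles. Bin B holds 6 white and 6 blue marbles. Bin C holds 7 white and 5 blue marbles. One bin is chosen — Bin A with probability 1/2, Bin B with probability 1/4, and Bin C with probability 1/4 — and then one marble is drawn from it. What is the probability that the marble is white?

From Bin A: P(white) = 5/8.
From Bin B: P(white) = 6/12.
From Bin C: P(white) = 7/12.
Total probability = (1/2)(5/8) + (1/4)(6/12) + (1/4)(7/12) = 7/12.

7/12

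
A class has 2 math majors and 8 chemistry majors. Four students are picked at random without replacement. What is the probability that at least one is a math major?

P(no math majors) = 8/10 × 7/9 × 6/8 × 5/7 = 1680/5040 = 1/3.
P(at least one) = 1 − 1/3 = 2/3.

2/3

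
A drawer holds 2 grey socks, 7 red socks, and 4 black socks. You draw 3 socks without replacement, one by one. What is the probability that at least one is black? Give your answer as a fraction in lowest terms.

P(no black) = 9/13 × 8/12 × 7/11 = 504/1716 = 42/143.
P(at least one) = 1 − 42/143 = 101/143.

101/143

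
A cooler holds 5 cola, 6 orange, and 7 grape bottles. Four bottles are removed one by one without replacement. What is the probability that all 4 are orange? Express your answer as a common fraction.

1/204

P(every draw is orange) = 6/18 × 5/17 × 4/16 × 3/15 = 360/73440 = 1/204.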